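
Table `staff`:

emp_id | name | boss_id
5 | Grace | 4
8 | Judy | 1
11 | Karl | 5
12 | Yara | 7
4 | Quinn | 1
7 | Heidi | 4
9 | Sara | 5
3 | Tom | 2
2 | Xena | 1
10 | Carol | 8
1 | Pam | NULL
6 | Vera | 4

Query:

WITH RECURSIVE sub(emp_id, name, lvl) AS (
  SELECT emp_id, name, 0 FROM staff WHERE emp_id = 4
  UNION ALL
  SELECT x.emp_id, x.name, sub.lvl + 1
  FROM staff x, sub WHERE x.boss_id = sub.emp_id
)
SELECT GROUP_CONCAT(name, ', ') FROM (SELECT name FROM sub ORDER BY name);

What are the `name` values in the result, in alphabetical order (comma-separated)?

Base: emp_id=4 (Quinn) at lvl 0.
Iteration 1: rows with boss_id in {4} -> Grace (id 5, lvl 1), Vera (id 6, lvl 1), Heidi (id 7, lvl 1).
Iteration 2: rows with boss_id in {5,6,7} -> Sara (id 9, lvl 2), Karl (id 11, lvl 2), Yara (id 12, lvl 2).
Iteration 3: no rows with boss_id in {9,11,12}; recursion stops.

Grace, Heidi, Karl, Quinn, Sara, Vera, Yara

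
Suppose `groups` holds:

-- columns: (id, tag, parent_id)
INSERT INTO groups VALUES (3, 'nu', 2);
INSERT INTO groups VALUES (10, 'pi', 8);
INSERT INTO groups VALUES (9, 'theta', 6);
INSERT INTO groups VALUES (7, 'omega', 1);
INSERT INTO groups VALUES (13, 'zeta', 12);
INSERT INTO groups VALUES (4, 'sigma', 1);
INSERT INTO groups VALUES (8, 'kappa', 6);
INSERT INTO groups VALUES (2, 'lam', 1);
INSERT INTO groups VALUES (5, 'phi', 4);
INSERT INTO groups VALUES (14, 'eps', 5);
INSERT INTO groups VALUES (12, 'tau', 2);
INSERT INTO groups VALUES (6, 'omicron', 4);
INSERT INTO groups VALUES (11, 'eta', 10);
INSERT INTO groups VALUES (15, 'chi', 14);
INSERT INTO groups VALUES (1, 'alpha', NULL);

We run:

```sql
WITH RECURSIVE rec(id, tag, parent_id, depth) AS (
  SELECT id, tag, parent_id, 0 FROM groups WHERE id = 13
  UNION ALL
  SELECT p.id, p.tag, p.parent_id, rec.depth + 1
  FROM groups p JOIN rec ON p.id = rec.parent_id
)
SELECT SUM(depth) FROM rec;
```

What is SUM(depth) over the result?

6

Base: id=13 (zeta), parent_id=12, depth 0.
Iteration 1: join on id=12 -> tau (id 12, parent_id=2, depth 1).
Iteration 2: join on id=2 -> lam (id 2, parent_id=1, depth 2).
Iteration 3: join on id=1 -> alpha (id 1, parent_id=NULL, depth 3).
Iteration 4: parent_id is NULL; no match; recursion stops.
SUM(depth) = 0 + 1 + 2 + 3 = 6.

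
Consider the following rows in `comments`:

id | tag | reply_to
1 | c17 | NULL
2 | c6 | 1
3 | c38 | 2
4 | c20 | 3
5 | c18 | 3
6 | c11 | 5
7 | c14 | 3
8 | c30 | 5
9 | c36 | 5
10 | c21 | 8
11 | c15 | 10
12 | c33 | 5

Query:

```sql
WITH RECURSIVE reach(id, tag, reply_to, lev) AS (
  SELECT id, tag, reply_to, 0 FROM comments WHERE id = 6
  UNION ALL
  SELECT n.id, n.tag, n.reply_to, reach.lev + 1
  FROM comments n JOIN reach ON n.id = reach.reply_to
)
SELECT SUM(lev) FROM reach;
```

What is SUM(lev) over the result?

10

Base: id=6 (c11), reply_to=5, lev 0.
Iteration 1: join on id=5 -> c18 (id 5, reply_to=3, lev 1).
Iteration 2: join on id=3 -> c38 (id 3, reply_to=2, lev 2).
Iteration 3: join on id=2 -> c6 (id 2, reply_to=1, lev 3).
Iteration 4: join on id=1 -> c17 (id 1, reply_to=NULL, lev 4).
Iteration 5: reply_to is NULL; no match; recursion stops.
SUM(lev) = 0 + 1 + 2 + 3 + 4 = 10.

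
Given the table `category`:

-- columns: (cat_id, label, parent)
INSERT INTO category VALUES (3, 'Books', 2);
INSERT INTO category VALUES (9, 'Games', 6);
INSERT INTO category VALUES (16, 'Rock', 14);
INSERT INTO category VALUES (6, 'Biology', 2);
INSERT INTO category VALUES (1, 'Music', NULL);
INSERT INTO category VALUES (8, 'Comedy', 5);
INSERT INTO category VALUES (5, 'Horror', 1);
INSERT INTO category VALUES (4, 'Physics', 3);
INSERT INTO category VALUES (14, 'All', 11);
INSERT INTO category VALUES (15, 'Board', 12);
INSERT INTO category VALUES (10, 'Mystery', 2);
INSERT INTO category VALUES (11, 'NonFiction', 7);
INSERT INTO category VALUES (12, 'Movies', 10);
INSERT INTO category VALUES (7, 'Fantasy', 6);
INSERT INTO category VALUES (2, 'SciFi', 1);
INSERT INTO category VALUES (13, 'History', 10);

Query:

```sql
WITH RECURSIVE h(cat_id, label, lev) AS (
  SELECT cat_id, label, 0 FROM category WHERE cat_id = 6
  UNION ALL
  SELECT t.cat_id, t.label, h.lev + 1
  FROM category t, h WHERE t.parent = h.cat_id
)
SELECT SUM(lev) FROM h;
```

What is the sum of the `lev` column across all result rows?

Base: cat_id=6 (Biology) at lev 0.
Iteration 1: rows with parent in {6} -> Fantasy (id 7, lev 1), Games (id 9, lev 1).
Iteration 2: rows with parent in {7,9} -> NonFiction (id 11, lev 2).
Iteration 3: rows with parent in {11} -> All (id 14, lev 3).
Iteration 4: rows with parent in {14} -> Rock (id 16, lev 4).
Iteration 5: no rows with parent in {16}; recursion stops.
SUM(lev) = 0 + 1 + 1 + 2 + 3 + 4 = 11.

11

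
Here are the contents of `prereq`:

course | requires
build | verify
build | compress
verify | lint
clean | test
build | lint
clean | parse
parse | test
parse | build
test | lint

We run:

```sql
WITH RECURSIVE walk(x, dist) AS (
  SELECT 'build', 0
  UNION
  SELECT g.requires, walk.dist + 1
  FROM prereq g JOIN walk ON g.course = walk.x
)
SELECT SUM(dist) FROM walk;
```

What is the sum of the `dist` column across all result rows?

5

Base: (build, dist=0).
Iteration 1: edges from {build} -> (compress, dist=1), (lint, dist=1), (verify, dist=1).
Iteration 2: edges from {compress,lint,verify} -> (lint, dist=2).
Iteration 3: no outgoing edges from {lint}; recursion stops.
SUM(dist) = 0 + 1 + 1 + 1 + 2 = 5.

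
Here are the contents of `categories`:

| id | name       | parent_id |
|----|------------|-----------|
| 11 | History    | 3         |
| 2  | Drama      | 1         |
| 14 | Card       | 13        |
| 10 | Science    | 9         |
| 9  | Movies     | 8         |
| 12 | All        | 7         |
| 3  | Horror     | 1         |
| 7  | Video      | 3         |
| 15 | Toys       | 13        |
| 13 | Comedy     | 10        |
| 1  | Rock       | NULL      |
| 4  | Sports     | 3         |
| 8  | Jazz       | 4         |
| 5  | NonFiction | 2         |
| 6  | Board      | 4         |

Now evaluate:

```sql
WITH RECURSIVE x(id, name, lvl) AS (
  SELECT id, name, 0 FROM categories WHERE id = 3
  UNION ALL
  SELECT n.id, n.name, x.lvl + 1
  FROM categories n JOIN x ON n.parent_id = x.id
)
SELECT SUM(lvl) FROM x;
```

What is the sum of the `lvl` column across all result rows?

33

Base: id=3 (Horror) at lvl 0.
Iteration 1: rows with parent_id in {3} -> Sports (id 4, lvl 1), Video (id 7, lvl 1), History (id 11, lvl 1).
Iteration 2: rows with parent_id in {4,7,11} -> Board (id 6, lvl 2), Jazz (id 8, lvl 2), All (id 12, lvl 2).
Iteration 3: rows with parent_id in {6,8,12} -> Movies (id 9, lvl 3).
Iteration 4: rows with parent_id in {9} -> Science (id 10, lvl 4).
Iteration 5: rows with parent_id in {10} -> Comedy (id 13, lvl 5).
Iteration 6: rows with parent_id in {13} -> Card (id 14, lvl 6), Toys (id 15, lvl 6).
Iteration 7: no rows with parent_id in {14,15}; recursion stops.
SUM(lvl) = 0 + 1 + 1 + 1 + 2 + 2 + 2 + 3 + 4 + 5 + 6 + 6 = 33.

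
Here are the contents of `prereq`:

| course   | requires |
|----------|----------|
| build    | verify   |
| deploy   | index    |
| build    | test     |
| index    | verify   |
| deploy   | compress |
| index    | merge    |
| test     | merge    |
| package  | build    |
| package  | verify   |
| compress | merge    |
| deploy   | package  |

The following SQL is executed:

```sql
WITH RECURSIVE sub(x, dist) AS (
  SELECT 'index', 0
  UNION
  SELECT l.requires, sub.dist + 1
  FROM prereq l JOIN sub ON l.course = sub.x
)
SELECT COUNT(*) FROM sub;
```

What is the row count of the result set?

Base: (index, dist=0).
Iteration 1: edges from {index} -> (merge, dist=1), (verify, dist=1).
Iteration 2: no outgoing edges from {merge,verify}; recursion stops.
Total rows emitted: 3.

3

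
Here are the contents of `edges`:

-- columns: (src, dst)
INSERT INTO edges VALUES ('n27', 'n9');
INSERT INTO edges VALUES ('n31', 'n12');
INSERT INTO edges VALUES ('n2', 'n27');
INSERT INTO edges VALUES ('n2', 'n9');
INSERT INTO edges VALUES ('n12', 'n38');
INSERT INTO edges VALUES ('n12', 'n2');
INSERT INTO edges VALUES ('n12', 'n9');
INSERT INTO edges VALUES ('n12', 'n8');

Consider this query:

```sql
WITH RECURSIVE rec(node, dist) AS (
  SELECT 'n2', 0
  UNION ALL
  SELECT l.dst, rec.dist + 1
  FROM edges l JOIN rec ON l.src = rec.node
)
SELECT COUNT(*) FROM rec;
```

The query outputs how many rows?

4

Base: (n2, dist=0).
Iteration 1: edges from {n2} -> (n27, dist=1), (n9, dist=1).
Iteration 2: edges from {n27,n9} -> (n9, dist=2).
Iteration 3: no outgoing edges from {n9}; recursion stops.
Total rows emitted: 4.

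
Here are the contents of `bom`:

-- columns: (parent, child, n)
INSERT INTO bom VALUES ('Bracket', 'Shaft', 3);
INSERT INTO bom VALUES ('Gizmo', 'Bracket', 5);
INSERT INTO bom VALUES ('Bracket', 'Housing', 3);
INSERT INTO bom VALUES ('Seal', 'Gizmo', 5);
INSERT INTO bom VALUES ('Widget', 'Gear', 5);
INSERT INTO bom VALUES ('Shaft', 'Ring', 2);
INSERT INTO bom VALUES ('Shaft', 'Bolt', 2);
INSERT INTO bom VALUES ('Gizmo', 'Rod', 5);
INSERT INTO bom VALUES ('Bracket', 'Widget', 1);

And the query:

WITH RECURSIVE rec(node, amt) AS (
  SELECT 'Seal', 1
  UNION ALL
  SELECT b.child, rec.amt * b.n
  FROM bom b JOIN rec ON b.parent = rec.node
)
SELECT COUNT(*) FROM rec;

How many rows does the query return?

Base: (Seal, amt=1).
Iteration 1: components of {Seal} -> Gizmo = 1*5 = 5.
Iteration 2: components of {Gizmo} -> Bracket = 5*5 = 25, Rod = 5*5 = 25.
Iteration 3: components of {Bracket,Rod} -> Housing = 25*3 = 75, Shaft = 25*3 = 75, Widget = 25*1 = 25.
Iteration 4: components of {Housing,Shaft,Widget} -> Bolt = 75*2 = 150, Gear = 25*5 = 125, Ring = 75*2 = 150.
Iteration 5: no further components; recursion stops.
Total rows emitted: 10.

10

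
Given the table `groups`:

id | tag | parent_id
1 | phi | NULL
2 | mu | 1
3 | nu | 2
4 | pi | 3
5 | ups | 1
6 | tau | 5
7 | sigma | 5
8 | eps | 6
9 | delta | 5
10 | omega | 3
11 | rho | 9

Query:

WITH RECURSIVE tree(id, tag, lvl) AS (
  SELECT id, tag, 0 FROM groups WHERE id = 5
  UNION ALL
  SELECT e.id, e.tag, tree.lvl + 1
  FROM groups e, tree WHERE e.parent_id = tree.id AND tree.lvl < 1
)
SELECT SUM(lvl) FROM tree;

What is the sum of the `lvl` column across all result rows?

3

Base: id=5 (ups) at lvl 0.
Iteration 1: rows with parent_id in {5} -> tau (id 6, lvl 1), sigma (id 7, lvl 1), delta (id 9, lvl 1).
Iteration 2: lvl < 1 fails for all current rows; recursion stops.
SUM(lvl) = 0 + 1 + 1 + 1 = 3.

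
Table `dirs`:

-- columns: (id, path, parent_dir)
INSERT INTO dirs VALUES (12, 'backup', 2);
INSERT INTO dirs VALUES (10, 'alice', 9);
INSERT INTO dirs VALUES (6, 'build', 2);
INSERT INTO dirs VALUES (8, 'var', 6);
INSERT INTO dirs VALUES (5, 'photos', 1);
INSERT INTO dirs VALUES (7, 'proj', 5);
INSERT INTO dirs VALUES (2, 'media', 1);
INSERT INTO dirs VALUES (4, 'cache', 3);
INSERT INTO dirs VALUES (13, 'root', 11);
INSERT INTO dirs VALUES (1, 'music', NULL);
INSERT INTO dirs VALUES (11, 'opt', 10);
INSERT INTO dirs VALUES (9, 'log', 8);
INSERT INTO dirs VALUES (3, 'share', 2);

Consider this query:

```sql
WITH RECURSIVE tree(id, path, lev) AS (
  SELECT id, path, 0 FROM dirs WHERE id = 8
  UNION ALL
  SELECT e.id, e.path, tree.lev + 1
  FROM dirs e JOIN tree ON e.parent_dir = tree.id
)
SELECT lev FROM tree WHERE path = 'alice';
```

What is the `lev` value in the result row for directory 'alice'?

Base: id=8 (var) at lev 0.
Iteration 1: rows with parent_dir in {8} -> log (id 9, lev 1).
Iteration 2: rows with parent_dir in {9} -> alice (id 10, lev 2).
Iteration 3: rows with parent_dir in {10} -> opt (id 11, lev 3).
Iteration 4: rows with parent_dir in {11} -> root (id 13, lev 4).
Iteration 5: no rows with parent_dir in {13}; recursion stops.

2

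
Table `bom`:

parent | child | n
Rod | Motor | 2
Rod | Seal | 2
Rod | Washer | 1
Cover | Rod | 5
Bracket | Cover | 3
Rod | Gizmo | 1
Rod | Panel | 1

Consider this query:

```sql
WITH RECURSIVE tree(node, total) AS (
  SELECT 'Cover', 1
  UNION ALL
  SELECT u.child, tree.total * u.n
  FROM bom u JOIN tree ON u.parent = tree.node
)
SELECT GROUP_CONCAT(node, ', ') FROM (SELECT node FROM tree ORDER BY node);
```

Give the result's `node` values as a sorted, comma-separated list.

Base: (Cover, total=1).
Iteration 1: components of {Cover} -> Rod = 1*5 = 5.
Iteration 2: components of {Rod} -> Gizmo = 5*1 = 5, Motor = 5*2 = 10, Panel = 5*1 = 5, Seal = 5*2 = 10, Washer = 5*1 = 5.
Iteration 3: no further components; recursion stops.

Cover, Gizmo, Motor, Panel, Rod, Seal, Washer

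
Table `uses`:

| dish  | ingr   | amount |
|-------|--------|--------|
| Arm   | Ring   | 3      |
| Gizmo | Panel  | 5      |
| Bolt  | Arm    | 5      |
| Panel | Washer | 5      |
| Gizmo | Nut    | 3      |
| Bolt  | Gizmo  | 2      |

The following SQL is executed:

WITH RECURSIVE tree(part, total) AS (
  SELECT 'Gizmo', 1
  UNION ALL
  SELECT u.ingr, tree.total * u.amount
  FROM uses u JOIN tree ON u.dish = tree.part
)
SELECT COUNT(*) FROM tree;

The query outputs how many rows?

4

Base: (Gizmo, total=1).
Iteration 1: components of {Gizmo} -> Nut = 1*3 = 3, Panel = 1*5 = 5.
Iteration 2: components of {Nut,Panel} -> Washer = 5*5 = 25.
Iteration 3: no further components; recursion stops.
Total rows emitted: 4.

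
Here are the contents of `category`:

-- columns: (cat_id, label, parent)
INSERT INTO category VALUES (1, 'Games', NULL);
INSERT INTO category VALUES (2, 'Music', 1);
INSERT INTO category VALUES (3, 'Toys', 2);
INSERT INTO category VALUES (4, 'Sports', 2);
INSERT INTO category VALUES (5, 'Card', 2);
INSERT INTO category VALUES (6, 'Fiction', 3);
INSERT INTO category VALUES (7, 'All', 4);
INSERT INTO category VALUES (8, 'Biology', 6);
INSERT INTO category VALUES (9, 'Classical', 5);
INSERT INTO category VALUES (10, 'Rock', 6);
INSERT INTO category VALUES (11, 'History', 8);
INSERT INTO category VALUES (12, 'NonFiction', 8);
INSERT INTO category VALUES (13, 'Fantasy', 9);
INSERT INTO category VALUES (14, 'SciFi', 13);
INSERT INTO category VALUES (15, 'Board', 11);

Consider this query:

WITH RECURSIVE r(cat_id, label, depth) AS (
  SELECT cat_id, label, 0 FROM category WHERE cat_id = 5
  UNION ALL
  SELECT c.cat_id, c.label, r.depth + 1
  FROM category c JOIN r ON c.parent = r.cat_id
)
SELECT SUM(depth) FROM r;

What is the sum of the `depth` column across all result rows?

Base: cat_id=5 (Card) at depth 0.
Iteration 1: rows with parent in {5} -> Classical (id 9, depth 1).
Iteration 2: rows with parent in {9} -> Fantasy (id 13, depth 2).
Iteration 3: rows with parent in {13} -> SciFi (id 14, depth 3).
Iteration 4: no rows with parent in {14}; recursion stops.
SUM(depth) = 0 + 1 + 2 + 3 = 6.

6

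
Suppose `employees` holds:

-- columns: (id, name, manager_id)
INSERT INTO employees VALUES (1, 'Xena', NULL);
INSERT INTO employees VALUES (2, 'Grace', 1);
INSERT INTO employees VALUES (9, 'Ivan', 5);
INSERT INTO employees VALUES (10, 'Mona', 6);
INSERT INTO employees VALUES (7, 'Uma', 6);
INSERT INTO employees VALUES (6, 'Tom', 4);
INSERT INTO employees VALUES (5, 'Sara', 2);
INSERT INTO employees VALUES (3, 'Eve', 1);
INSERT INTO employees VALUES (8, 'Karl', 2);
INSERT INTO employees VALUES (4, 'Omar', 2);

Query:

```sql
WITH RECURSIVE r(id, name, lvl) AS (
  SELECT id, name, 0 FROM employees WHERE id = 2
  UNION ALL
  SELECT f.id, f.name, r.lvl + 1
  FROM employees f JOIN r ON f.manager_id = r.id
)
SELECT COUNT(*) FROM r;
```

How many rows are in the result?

Base: id=2 (Grace) at lvl 0.
Iteration 1: rows with manager_id in {2} -> Omar (id 4, lvl 1), Sara (id 5, lvl 1), Karl (id 8, lvl 1).
Iteration 2: rows with manager_id in {4,5,8} -> Tom (id 6, lvl 2), Ivan (id 9, lvl 2).
Iteration 3: rows with manager_id in {6,9} -> Uma (id 7, lvl 3), Mona (id 10, lvl 3).
Iteration 4: no rows with manager_id in {7,10}; recursion stops.
Total rows emitted: 8.

8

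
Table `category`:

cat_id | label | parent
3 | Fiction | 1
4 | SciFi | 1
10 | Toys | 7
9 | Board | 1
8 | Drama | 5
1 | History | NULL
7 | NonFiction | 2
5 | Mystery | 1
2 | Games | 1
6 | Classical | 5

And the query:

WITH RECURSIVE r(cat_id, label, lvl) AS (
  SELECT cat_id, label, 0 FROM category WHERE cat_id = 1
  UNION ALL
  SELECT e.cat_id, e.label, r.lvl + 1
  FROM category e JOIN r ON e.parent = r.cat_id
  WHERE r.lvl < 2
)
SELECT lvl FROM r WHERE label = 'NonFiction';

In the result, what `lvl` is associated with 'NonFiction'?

Base: cat_id=1 (History) at lvl 0.
Iteration 1: rows with parent in {1} -> Games (id 2, lvl 1), Fiction (id 3, lvl 1), SciFi (id 4, lvl 1), Mystery (id 5, lvl 1), Board (id 9, lvl 1).
Iteration 2: rows with parent in {2,3,4,5,9} -> Classical (id 6, lvl 2), NonFiction (id 7, lvl 2), Drama (id 8, lvl 2).
Iteration 3: lvl < 2 fails for all current rows; recursion stops.

2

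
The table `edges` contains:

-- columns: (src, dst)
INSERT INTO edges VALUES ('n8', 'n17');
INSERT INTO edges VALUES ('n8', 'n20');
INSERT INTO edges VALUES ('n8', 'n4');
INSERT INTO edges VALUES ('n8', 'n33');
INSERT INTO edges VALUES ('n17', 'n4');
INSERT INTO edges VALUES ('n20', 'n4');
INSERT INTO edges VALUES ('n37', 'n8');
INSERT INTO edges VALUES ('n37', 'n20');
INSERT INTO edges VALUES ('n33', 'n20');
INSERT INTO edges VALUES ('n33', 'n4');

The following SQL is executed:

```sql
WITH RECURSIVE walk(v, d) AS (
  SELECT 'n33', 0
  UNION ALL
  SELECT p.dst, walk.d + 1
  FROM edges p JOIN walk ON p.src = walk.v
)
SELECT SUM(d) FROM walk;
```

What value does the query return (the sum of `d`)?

Base: (n33, d=0).
Iteration 1: edges from {n33} -> (n20, d=1), (n4, d=1).
Iteration 2: edges from {n20,n4} -> (n4, d=2).
Iteration 3: no outgoing edges from {n4}; recursion stops.
SUM(d) = 0 + 1 + 1 + 2 = 4.

4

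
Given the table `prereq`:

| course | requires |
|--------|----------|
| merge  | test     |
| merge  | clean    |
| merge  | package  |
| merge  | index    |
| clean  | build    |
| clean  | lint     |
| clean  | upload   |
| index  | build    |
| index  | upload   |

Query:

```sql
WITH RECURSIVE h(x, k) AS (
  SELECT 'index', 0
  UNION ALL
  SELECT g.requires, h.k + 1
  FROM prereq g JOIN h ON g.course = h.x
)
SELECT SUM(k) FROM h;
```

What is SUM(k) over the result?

2

Base: (index, k=0).
Iteration 1: edges from {index} -> (build, k=1), (upload, k=1).
Iteration 2: no outgoing edges from {build,upload}; recursion stops.
SUM(k) = 0 + 1 + 1 = 2.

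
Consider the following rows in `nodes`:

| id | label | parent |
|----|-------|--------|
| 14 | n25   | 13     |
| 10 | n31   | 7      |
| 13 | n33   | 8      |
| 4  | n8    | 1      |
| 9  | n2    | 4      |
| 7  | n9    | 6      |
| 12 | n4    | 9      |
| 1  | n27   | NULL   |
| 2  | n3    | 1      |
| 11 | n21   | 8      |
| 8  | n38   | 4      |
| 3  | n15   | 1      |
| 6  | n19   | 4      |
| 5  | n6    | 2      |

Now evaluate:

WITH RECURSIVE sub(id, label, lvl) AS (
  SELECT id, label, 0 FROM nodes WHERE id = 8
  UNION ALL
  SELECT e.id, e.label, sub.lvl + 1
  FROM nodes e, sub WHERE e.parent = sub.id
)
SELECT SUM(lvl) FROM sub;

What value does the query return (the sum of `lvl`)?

Base: id=8 (n38) at lvl 0.
Iteration 1: rows with parent in {8} -> n21 (id 11, lvl 1), n33 (id 13, lvl 1).
Iteration 2: rows with parent in {11,13} -> n25 (id 14, lvl 2).
Iteration 3: no rows with parent in {14}; recursion stops.
SUM(lvl) = 0 + 1 + 1 + 2 = 4.

4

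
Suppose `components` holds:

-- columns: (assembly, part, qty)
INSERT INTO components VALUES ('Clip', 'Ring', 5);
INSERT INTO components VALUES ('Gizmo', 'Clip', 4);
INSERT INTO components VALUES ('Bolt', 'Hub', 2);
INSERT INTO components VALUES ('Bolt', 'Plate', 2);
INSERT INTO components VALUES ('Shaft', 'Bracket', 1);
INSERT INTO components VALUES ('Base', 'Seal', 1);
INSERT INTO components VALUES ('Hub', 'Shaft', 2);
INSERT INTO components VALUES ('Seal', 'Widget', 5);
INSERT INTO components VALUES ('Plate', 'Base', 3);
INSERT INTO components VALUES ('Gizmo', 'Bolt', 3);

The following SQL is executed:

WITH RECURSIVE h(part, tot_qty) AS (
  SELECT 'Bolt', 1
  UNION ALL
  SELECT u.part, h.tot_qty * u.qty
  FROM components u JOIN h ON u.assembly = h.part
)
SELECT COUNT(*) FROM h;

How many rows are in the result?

Base: (Bolt, tot_qty=1).
Iteration 1: components of {Bolt} -> Hub = 1*2 = 2, Plate = 1*2 = 2.
Iteration 2: components of {Hub,Plate} -> Base = 2*3 = 6, Shaft = 2*2 = 4.
Iteration 3: components of {Base,Shaft} -> Bracket = 4*1 = 4, Seal = 6*1 = 6.
Iteration 4: components of {Bracket,Seal} -> Widget = 6*5 = 30.
Iteration 5: no further components; recursion stops.
Total rows emitted: 8.

8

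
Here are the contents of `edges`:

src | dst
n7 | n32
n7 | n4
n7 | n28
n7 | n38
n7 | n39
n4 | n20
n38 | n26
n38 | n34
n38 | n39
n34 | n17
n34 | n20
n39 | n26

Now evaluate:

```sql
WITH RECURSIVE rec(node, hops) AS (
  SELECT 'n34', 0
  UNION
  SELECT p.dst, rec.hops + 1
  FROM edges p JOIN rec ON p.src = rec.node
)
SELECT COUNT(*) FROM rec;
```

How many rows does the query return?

Base: (n34, hops=0).
Iteration 1: edges from {n34} -> (n17, hops=1), (n20, hops=1).
Iteration 2: no outgoing edges from {n17,n20}; recursion stops.
Total rows emitted: 3.

3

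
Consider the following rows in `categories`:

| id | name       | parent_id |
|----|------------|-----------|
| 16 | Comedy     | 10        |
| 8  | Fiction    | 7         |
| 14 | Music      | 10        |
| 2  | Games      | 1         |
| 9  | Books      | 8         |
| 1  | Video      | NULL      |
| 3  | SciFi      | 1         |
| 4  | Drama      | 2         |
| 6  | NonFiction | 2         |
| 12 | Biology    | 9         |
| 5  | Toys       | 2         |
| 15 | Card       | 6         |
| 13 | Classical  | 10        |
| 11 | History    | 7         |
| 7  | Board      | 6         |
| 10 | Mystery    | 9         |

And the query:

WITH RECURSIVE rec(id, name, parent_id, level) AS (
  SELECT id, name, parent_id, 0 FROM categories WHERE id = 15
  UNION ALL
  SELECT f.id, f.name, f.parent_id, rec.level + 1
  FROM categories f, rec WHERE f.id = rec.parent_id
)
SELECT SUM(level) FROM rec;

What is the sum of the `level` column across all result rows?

Base: id=15 (Card), parent_id=6, level 0.
Iteration 1: join on id=6 -> NonFiction (id 6, parent_id=2, level 1).
Iteration 2: join on id=2 -> Games (id 2, parent_id=1, level 2).
Iteration 3: join on id=1 -> Video (id 1, parent_id=NULL, level 3).
Iteration 4: parent_id is NULL; no match; recursion stops.
SUM(level) = 0 + 1 + 2 + 3 = 6.

6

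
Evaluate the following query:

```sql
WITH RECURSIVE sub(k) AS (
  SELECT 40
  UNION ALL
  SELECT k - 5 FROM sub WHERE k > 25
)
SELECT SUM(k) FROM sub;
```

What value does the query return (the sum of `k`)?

Base: k=40.
Iteration 1: 40 > 25 holds -> k = 40 - 5 = 35.
Iteration 2: 35 > 25 holds -> k = 35 - 5 = 30.
Iteration 3: 30 > 25 holds -> k = 30 - 5 = 25.
Iteration 4: 25 > 25 fails; recursion stops.
SUM(k) = 40 + 35 + 30 + 25 = 130.

130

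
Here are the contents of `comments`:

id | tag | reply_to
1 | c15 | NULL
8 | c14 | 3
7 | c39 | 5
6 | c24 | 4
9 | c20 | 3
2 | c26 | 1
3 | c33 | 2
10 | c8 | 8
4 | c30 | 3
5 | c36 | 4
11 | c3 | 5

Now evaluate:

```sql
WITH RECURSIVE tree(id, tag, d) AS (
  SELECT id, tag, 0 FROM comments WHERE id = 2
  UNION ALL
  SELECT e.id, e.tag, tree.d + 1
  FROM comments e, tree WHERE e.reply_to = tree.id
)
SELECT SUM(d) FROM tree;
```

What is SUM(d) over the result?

24

Base: id=2 (c26) at d 0.
Iteration 1: rows with reply_to in {2} -> c33 (id 3, d 1).
Iteration 2: rows with reply_to in {3} -> c30 (id 4, d 2), c14 (id 8, d 2), c20 (id 9, d 2).
Iteration 3: rows with reply_to in {4,8,9} -> c36 (id 5, d 3), c24 (id 6, d 3), c8 (id 10, d 3).
Iteration 4: rows with reply_to in {5,6,10} -> c39 (id 7, d 4), c3 (id 11, d 4).
Iteration 5: no rows with reply_to in {7,11}; recursion stops.
SUM(d) = 0 + 1 + 2 + 2 + 2 + 3 + 3 + 3 + 4 + 4 = 24.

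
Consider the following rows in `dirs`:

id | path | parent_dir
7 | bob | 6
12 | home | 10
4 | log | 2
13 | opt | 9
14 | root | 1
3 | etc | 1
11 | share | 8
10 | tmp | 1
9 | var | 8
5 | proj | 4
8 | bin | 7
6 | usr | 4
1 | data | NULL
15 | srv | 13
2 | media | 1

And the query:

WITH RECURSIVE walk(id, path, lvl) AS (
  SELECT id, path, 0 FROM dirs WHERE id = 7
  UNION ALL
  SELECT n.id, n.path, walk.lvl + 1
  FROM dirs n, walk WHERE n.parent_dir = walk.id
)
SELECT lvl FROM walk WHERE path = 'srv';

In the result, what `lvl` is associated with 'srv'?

4

Base: id=7 (bob) at lvl 0.
Iteration 1: rows with parent_dir in {7} -> bin (id 8, lvl 1).
Iteration 2: rows with parent_dir in {8} -> var (id 9, lvl 2), share (id 11, lvl 2).
Iteration 3: rows with parent_dir in {9,11} -> opt (id 13, lvl 3).
Iteration 4: rows with parent_dir in {13} -> srv (id 15, lvl 4).
Iteration 5: no rows with parent_dir in {15}; recursion stops.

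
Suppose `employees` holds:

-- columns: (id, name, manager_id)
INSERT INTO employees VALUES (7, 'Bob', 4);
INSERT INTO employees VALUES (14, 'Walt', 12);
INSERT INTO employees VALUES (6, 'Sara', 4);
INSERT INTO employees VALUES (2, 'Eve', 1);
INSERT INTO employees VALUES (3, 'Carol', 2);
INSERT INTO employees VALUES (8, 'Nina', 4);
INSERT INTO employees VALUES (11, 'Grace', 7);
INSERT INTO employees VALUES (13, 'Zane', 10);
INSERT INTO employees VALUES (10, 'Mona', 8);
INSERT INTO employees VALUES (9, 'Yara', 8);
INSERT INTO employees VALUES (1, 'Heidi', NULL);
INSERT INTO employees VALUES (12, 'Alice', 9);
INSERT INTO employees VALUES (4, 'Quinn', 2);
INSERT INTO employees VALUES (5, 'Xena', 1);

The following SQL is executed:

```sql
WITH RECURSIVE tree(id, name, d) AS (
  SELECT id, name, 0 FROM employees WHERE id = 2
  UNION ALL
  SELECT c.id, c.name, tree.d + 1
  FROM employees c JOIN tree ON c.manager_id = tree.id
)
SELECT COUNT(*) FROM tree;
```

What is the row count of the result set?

Base: id=2 (Eve) at d 0.
Iteration 1: rows with manager_id in {2} -> Carol (id 3, d 1), Quinn (id 4, d 1).
Iteration 2: rows with manager_id in {3,4} -> Sara (id 6, d 2), Bob (id 7, d 2), Nina (id 8, d 2).
Iteration 3: rows with manager_id in {6,7,8} -> Yara (id 9, d 3), Mona (id 10, d 3), Grace (id 11, d 3).
Iteration 4: rows with manager_id in {9,10,11} -> Alice (id 12, d 4), Zane (id 13, d 4).
Iteration 5: rows with manager_id in {12,13} -> Walt (id 14, d 5).
Iteration 6: no rows with manager_id in {14}; recursion stops.
Total rows emitted: 12.

12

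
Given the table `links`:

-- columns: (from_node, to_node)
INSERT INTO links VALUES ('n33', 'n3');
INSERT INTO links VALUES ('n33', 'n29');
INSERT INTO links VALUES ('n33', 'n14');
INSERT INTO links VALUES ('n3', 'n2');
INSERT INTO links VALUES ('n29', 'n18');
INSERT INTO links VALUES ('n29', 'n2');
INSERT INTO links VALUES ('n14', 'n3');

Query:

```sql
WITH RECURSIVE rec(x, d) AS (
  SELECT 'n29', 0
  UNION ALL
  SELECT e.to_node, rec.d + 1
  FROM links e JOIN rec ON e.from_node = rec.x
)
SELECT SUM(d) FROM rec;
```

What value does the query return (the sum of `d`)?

2

Base: (n29, d=0).
Iteration 1: edges from {n29} -> (n18, d=1), (n2, d=1).
Iteration 2: no outgoing edges from {n18,n2}; recursion stops.
SUM(d) = 0 + 1 + 1 = 2.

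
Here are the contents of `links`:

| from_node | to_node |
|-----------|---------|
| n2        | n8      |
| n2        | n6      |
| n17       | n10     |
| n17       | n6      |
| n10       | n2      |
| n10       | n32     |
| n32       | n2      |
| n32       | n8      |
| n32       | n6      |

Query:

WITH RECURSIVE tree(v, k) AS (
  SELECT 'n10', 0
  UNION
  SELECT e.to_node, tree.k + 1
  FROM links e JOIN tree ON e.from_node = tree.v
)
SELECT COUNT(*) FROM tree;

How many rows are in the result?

8

Base: (n10, k=0).
Iteration 1: edges from {n10} -> (n2, k=1), (n32, k=1).
Iteration 2: edges from {n2,n32} -> (n2, k=2), (n6, k=2), (n8, k=2). [UNION drops 2 duplicate row(s)]
Iteration 3: edges from {n2,n6,n8} -> (n6, k=3), (n8, k=3).
Iteration 4: no outgoing edges from {n6,n8}; recursion stops.
Total rows emitted: 8.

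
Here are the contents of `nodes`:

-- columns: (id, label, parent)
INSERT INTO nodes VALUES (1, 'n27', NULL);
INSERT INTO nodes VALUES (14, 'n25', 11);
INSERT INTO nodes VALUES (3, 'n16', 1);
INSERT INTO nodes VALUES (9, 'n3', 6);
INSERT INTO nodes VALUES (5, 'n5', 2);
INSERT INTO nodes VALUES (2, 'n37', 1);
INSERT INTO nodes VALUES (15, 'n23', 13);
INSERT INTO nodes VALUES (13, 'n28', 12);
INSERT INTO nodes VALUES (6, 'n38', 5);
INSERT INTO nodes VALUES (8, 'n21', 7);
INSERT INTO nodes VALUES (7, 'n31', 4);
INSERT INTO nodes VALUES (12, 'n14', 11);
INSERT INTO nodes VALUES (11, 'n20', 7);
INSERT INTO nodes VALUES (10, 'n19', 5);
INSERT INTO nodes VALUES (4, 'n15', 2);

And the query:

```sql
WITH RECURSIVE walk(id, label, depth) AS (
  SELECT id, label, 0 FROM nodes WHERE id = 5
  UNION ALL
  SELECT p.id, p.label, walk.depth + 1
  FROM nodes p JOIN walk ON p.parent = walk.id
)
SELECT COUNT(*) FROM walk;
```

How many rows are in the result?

Base: id=5 (n5) at depth 0.
Iteration 1: rows with parent in {5} -> n38 (id 6, depth 1), n19 (id 10, depth 1).
Iteration 2: rows with parent in {6,10} -> n3 (id 9, depth 2).
Iteration 3: no rows with parent in {9}; recursion stops.
Total rows emitted: 4.

4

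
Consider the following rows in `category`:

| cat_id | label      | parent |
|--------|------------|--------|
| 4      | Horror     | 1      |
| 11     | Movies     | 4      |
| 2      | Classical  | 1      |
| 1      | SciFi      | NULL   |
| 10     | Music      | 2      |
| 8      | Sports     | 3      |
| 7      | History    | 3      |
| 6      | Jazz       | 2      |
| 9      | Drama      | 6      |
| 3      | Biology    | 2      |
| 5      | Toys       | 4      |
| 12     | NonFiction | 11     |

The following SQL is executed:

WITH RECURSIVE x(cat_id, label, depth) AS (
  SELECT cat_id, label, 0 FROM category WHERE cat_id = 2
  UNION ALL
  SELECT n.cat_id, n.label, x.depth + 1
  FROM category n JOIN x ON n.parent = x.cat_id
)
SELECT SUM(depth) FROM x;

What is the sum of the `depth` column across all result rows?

9

Base: cat_id=2 (Classical) at depth 0.
Iteration 1: rows with parent in {2} -> Biology (id 3, depth 1), Jazz (id 6, depth 1), Music (id 10, depth 1).
Iteration 2: rows with parent in {3,6,10} -> History (id 7, depth 2), Sports (id 8, depth 2), Drama (id 9, depth 2).
Iteration 3: no rows with parent in {7,8,9}; recursion stops.
SUM(depth) = 0 + 1 + 1 + 1 + 2 + 2 + 2 = 9.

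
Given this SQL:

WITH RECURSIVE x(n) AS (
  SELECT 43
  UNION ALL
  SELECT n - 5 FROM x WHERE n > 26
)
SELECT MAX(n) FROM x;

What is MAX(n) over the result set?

Base: n=43.
Iteration 1: 43 > 26 holds -> n = 43 - 5 = 38.
Iteration 2: 38 > 26 holds -> n = 38 - 5 = 33.
Iteration 3: 33 > 26 holds -> n = 33 - 5 = 28.
Iteration 4: 28 > 26 holds -> n = 28 - 5 = 23.
Iteration 5: 23 > 26 fails; recursion stops.
n values: 43, 38, 33, 28, 23; the maximum is 43.

43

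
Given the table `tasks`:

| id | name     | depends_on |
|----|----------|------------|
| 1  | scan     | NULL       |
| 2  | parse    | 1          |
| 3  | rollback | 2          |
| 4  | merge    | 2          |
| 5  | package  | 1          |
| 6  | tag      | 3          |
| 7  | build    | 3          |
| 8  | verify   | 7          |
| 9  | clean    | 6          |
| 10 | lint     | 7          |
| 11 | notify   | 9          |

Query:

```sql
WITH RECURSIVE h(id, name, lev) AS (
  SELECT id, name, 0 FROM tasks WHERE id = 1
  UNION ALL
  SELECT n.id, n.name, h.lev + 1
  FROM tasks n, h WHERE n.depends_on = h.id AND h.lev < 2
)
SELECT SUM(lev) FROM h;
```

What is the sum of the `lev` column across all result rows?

6

Base: id=1 (scan) at lev 0.
Iteration 1: rows with depends_on in {1} -> parse (id 2, lev 1), package (id 5, lev 1).
Iteration 2: rows with depends_on in {2,5} -> rollback (id 3, lev 2), merge (id 4, lev 2).
Iteration 3: lev < 2 fails for all current rows; recursion stops.
SUM(lev) = 0 + 1 + 1 + 2 + 2 = 6.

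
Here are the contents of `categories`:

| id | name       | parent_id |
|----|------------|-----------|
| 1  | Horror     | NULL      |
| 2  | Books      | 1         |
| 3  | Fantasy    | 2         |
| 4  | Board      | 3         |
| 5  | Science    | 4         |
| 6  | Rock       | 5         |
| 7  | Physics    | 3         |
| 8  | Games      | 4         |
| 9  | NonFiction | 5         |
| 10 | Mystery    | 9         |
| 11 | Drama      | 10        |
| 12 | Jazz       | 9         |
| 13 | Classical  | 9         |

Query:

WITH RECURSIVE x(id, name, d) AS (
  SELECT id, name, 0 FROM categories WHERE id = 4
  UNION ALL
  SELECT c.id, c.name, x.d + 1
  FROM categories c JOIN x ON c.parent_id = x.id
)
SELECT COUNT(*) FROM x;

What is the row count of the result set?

Base: id=4 (Board) at d 0.
Iteration 1: rows with parent_id in {4} -> Science (id 5, d 1), Games (id 8, d 1).
Iteration 2: rows with parent_id in {5,8} -> Rock (id 6, d 2), NonFiction (id 9, d 2).
Iteration 3: rows with parent_id in {6,9} -> Mystery (id 10, d 3), Jazz (id 12, d 3), Classical (id 13, d 3).
Iteration 4: rows with parent_id in {10,12,13} -> Drama (id 11, d 4).
Iteration 5: no rows with parent_id in {11}; recursion stops.
Total rows emitted: 9.

9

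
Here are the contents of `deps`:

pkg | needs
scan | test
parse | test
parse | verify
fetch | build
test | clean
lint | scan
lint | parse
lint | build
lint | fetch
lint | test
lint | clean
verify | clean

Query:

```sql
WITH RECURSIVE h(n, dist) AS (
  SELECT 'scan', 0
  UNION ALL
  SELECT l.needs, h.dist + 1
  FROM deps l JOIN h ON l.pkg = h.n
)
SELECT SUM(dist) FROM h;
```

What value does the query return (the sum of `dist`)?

Base: (scan, dist=0).
Iteration 1: edges from {scan} -> (test, dist=1).
Iteration 2: edges from {test} -> (clean, dist=2).
Iteration 3: no outgoing edges from {clean}; recursion stops.
SUM(dist) = 0 + 1 + 2 = 3.

3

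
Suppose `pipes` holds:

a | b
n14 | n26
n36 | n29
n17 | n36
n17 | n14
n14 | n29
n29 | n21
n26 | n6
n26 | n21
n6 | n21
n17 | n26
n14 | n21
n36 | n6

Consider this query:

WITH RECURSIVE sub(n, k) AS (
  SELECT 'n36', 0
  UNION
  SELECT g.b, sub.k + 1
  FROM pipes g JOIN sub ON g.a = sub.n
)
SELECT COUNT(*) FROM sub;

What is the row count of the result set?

Base: (n36, k=0).
Iteration 1: edges from {n36} -> (n29, k=1), (n6, k=1).
Iteration 2: edges from {n29,n6} -> (n21, k=2). [UNION drops 1 duplicate row(s)]
Iteration 3: no outgoing edges from {n21}; recursion stops.
Total rows emitted: 4.

4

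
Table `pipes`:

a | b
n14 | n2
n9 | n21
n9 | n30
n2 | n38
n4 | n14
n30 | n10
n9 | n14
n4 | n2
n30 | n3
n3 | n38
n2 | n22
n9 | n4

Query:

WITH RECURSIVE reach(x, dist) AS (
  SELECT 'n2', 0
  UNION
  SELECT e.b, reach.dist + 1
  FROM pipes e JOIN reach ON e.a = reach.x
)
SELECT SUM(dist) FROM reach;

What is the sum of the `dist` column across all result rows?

2

Base: (n2, dist=0).
Iteration 1: edges from {n2} -> (n22, dist=1), (n38, dist=1).
Iteration 2: no outgoing edges from {n22,n38}; recursion stops.
SUM(dist) = 0 + 1 + 1 = 2.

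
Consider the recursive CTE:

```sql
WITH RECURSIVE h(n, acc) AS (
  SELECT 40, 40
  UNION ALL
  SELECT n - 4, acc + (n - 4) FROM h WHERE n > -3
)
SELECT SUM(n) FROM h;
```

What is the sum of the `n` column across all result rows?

Base: n=40, acc=40.
Iteration 1: 40 > -3 holds -> n = 40 - 4 = 36, acc = 40 + 36 = 76.
Iteration 2: 36 > -3 holds -> n = 36 - 4 = 32, acc = 76 + 32 = 108.
Iteration 3: 32 > -3 holds -> n = 32 - 4 = 28, acc = 108 + 28 = 136.
Iteration 4: 28 > -3 holds -> n = 28 - 4 = 24, acc = 136 + 24 = 160.
Iteration 5: 24 > -3 holds -> n = 24 - 4 = 20, acc = 160 + 20 = 180.
Iteration 6: 20 > -3 holds -> n = 20 - 4 = 16, acc = 180 + 16 = 196.
Iteration 7: 16 > -3 holds -> n = 16 - 4 = 12, acc = 196 + 12 = 208.
Iteration 8: 12 > -3 holds -> n = 12 - 4 = 8, acc = 208 + 8 = 216.
Iteration 9: 8 > -3 holds -> n = 8 - 4 = 4, acc = 216 + 4 = 220.
Iteration 10: 4 > -3 holds -> n = 4 - 4 = 0, acc = 220 + 0 = 220.
Iteration 11: 0 > -3 holds -> n = 0 - 4 = -4, acc = 220 + -4 = 216.
Iteration 12: -4 > -3 fails; recursion stops.
SUM(n) = 40 + 36 + 32 + 28 + 24 + 20 + 16 + 12 + 8 + 4 + 0 + -4 = 216.

216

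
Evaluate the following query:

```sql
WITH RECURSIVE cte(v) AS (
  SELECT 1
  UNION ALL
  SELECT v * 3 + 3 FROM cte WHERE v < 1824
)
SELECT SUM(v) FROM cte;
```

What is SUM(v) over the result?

Base: v=1.
Iteration 1: 1 < 1824 holds -> v = 1 * 3 + 3 = 6.
Iteration 2: 6 < 1824 holds -> v = 6 * 3 + 3 = 21.
Iteration 3: 21 < 1824 holds -> v = 21 * 3 + 3 = 66.
Iteration 4: 66 < 1824 holds -> v = 66 * 3 + 3 = 201.
Iteration 5: 201 < 1824 holds -> v = 201 * 3 + 3 = 606.
Iteration 6: 606 < 1824 holds -> v = 606 * 3 + 3 = 1821.
Iteration 7: 1821 < 1824 holds -> v = 1821 * 3 + 3 = 5466.
Iteration 8: 5466 < 1824 fails; recursion stops.
SUM(v) = 1 + 6 + 21 + 66 + 201 + 606 + 1821 + 5466 = 8188.

8188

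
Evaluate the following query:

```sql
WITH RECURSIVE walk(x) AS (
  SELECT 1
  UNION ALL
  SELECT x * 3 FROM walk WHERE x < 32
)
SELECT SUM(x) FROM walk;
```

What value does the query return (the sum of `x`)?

121

Base: x=1.
Iteration 1: 1 < 32 holds -> x = 1 * 3 = 3.
Iteration 2: 3 < 32 holds -> x = 3 * 3 = 9.
Iteration 3: 9 < 32 holds -> x = 9 * 3 = 27.
Iteration 4: 27 < 32 holds -> x = 27 * 3 = 81.
Iteration 5: 81 < 32 fails; recursion stops.
SUM(x) = 1 + 3 + 9 + 27 + 81 = 121.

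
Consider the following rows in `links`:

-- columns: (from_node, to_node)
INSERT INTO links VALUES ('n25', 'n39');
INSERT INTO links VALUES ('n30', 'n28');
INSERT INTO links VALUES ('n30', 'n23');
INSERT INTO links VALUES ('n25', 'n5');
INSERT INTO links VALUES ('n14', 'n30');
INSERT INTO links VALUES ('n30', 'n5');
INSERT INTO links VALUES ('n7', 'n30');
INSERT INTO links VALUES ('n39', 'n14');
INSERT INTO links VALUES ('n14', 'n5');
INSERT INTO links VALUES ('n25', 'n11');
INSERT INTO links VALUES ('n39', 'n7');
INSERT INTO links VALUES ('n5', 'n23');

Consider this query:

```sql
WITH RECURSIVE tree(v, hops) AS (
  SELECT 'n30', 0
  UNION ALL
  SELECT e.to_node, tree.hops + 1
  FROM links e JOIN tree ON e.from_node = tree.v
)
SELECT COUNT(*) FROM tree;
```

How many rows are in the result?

Base: (n30, hops=0).
Iteration 1: edges from {n30} -> (n23, hops=1), (n28, hops=1), (n5, hops=1).
Iteration 2: edges from {n23,n28,n5} -> (n23, hops=2).
Iteration 3: no outgoing edges from {n23}; recursion stops.
Total rows emitted: 5.

5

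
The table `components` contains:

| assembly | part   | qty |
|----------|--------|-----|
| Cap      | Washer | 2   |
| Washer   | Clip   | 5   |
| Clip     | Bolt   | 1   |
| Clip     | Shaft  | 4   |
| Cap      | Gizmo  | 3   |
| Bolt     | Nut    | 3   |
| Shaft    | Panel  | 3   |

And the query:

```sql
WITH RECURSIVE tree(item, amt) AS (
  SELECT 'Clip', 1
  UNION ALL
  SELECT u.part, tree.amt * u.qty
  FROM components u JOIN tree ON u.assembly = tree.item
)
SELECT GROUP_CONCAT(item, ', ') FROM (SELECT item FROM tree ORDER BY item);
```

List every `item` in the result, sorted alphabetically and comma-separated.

Bolt, Clip, Nut, Panel, Shaft

Base: (Clip, amt=1).
Iteration 1: components of {Clip} -> Bolt = 1*1 = 1, Shaft = 1*4 = 4.
Iteration 2: components of {Bolt,Shaft} -> Nut = 1*3 = 3, Panel = 4*3 = 12.
Iteration 3: no further components; recursion stops.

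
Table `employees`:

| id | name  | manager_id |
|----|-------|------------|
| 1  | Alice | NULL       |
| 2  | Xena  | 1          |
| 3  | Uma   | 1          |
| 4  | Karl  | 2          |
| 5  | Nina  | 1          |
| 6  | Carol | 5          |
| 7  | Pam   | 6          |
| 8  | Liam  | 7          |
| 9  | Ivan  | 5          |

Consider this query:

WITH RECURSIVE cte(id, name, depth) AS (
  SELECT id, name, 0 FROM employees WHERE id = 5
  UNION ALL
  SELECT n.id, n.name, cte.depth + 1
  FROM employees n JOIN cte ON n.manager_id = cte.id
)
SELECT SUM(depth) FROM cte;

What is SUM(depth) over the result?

7

Base: id=5 (Nina) at depth 0.
Iteration 1: rows with manager_id in {5} -> Carol (id 6, depth 1), Ivan (id 9, depth 1).
Iteration 2: rows with manager_id in {6,9} -> Pam (id 7, depth 2).
Iteration 3: rows with manager_id in {7} -> Liam (id 8, depth 3).
Iteration 4: no rows with manager_id in {8}; recursion stops.
SUM(depth) = 0 + 1 + 1 + 2 + 3 = 7.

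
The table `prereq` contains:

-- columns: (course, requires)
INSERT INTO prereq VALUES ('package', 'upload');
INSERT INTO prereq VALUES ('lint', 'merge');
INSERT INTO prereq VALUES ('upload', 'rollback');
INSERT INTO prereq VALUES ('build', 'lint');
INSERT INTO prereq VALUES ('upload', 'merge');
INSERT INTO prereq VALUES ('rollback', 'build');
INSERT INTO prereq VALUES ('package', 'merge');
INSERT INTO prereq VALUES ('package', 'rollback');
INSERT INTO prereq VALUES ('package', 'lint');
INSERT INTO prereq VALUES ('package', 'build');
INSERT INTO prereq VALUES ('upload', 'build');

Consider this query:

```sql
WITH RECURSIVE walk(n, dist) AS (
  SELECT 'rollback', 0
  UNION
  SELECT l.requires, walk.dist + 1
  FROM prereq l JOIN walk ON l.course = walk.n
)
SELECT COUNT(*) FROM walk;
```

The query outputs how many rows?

Base: (rollback, dist=0).
Iteration 1: edges from {rollback} -> (build, dist=1).
Iteration 2: edges from {build} -> (lint, dist=2).
Iteration 3: edges from {lint} -> (merge, dist=3).
Iteration 4: no outgoing edges from {merge}; recursion stops.
Total rows emitted: 4.

4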